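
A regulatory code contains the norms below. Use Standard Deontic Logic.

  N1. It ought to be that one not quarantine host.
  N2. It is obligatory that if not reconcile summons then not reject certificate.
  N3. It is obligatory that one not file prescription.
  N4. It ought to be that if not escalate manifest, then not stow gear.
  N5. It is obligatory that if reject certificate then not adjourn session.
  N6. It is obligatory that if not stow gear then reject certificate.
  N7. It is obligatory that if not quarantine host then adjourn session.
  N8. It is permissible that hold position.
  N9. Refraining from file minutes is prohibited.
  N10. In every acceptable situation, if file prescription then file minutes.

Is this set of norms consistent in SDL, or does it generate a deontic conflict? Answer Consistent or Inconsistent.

Premise 10 is O(file_prescription → file_minutes); even if O(file_minutes) held, inferring O(file_prescription) would be affirming the consequent — invalid.
So O(file_prescription) is not derivable, and the apparent clash with O(¬file_prescription) does not arise.
A world satisfying every obligation exists (e.g. adjourn_session=true, escalate_manifest=true, file_minutes=true, file_prescription=false, hold_position=false, quarantine_host=false, reconcile_summons=false, reject_certificate=false, stow_gear=true); no atom is both obligatory and forbidden, so the set is consistent.

Consistent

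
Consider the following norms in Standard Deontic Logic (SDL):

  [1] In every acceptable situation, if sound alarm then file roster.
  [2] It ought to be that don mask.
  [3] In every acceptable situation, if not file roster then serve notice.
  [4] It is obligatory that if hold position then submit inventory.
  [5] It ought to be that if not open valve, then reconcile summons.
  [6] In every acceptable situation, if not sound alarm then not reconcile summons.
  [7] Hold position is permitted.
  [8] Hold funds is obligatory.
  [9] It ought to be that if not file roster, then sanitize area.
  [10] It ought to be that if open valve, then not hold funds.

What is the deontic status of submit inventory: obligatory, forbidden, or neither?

Premise 4 is O(hold_position → submit_inventory), but O(hold_position) is not derivable from the premises (the permission P(hold_position) asserts only ¬O(¬hold_position), not O(hold_position)), so it does not yield O(submit_inventory).
No premise or chain of K-axiom applications forces O(submit_inventory), and none forces O(¬submit_inventory). So submit_inventory is neither obligatory nor forbidden under these norms.

Neither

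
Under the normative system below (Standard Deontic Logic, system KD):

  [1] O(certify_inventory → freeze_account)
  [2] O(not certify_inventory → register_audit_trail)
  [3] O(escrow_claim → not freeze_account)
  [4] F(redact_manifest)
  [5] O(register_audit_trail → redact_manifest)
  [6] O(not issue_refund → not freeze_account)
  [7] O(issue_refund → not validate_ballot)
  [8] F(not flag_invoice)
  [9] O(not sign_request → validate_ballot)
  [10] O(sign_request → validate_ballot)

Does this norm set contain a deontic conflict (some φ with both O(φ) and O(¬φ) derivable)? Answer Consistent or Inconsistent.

By case analysis on not sign_request: premise 9 gives O(not sign_request → validate_ballot) and premise 10 gives O(sign_request → validate_ballot), so O(validate_ballot) either way.
The contrapositive of premise 7 (O(issue_refund → not validate_ballot)) is O(validate_ballot → not issue_refund), and O(validate_ballot) is already established, so O(not issue_refund).
With premise 6, O(not issue_refund → not freeze_account), the K-axiom yields O(not freeze_account).
The contrapositive of premise 1 (O(certify_inventory → freeze_account)) is O(not freeze_account → not certify_inventory), and O(not freeze_account) is already established, so O(not certify_inventory).
Premise 2 is O(not certify_inventory → register_audit_trail); since O(not certify_inventory), deontic closure gives O(register_audit_trail).
Premise 5 is O(register_audit_trail → redact_manifest); since O(register_audit_trail), deontic closure gives O(redact_manifest).
But premise 4, F(redact_manifest), means O(not redact_manifest).
We now have both O(redact_manifest) and O(not redact_manifest) — redact_manifest is simultaneously obligatory and forbidden, violating the D-axiom.

Inconsistent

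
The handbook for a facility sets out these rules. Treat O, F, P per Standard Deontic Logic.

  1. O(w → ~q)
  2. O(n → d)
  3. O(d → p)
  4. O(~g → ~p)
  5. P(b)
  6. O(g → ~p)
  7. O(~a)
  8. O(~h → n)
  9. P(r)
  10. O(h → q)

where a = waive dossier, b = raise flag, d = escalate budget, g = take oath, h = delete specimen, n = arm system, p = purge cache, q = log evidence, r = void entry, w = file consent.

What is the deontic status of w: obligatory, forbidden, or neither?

Forbidden

By case analysis on g: premise 6 gives O(g → ~p) and premise 4 gives O(~g → ~p), so O(~p) either way.
Premise 3, O(d → p), contraposes to O(~p → ~d); with O(~p) we get O(~d).
The contrapositive of premise 2 (O(n → d)) is O(~d → ~n), and O(~d) is already established, so O(~n).
Premise 8 is O(~h → n); contrapositively O(~n → h). Since O(~n) holds, K gives O(h).
Applying K to premise 10 (O(h → q)) and O(h) yields O(q).
The contrapositive of premise 1 (O(w → ~q)) is O(q → ~w), and O(q) is already established, so O(~w).
Premises 5, 7, 9 do not contribute to this derivation.
Thus O(~w), which is F(w): w is forbidden.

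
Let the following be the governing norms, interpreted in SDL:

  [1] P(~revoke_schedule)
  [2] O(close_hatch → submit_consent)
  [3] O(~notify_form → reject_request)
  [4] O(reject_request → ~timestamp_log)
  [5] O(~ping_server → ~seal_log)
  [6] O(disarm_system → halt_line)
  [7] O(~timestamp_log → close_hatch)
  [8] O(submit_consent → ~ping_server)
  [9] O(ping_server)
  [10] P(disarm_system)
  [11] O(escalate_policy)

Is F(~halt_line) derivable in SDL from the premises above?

No

Premise 6 is O(disarm_system → halt_line), but O(disarm_system) is not derivable from the premises (the permission P(disarm_system) asserts only ~O(~disarm_system), not O(disarm_system)), so it does not yield O(halt_line).
No other premise forces O(halt_line). An ideal world satisfying every premise can still have ~halt_line true, so F(~halt_line) is not derivable.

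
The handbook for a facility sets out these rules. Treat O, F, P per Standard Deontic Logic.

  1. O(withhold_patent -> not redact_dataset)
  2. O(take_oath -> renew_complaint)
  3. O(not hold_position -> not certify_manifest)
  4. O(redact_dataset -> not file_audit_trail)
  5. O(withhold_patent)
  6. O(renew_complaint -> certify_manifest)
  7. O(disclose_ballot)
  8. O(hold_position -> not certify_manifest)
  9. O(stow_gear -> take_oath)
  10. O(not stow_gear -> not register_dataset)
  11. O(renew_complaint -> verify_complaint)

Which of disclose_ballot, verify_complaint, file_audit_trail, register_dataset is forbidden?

By case analysis on hold_position: premise 8 gives O(hold_position -> not certify_manifest) and premise 3 gives O(not hold_position -> not certify_manifest), so O(not certify_manifest) either way.
Premise 6 is O(renew_complaint -> certify_manifest); contrapositively O(not certify_manifest -> not renew_complaint). Since O(not certify_manifest) holds, K gives O(not renew_complaint).
The contrapositive of premise 2 (O(take_oath -> renew_complaint)) is O(not renew_complaint -> not take_oath), and O(not renew_complaint) is already established, so O(not take_oath).
The contrapositive of premise 9 (O(stow_gear -> take_oath)) is O(not take_oath -> not stow_gear), and O(not take_oath) is already established, so O(not stow_gear).
Applying K to premise 10 (O(not stow_gear -> not register_dataset)) and O(not stow_gear) yields O(not register_dataset).
So O(not register_dataset) holds, i.e. register_dataset is forbidden. None of the other listed options is forbidden under the premises.

register_dataset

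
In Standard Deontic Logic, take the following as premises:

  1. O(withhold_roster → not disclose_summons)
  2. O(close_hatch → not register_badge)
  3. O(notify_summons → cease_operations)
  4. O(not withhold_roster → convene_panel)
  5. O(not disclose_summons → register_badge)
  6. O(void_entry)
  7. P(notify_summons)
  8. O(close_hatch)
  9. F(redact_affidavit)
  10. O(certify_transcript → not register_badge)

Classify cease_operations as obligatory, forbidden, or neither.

Neither

Premise 3 is O(notify_summons → cease_operations), but O(notify_summons) is not derivable from the premises (the permission P(notify_summons) asserts only not O(not notify_summons), not O(notify_summons)), so it does not yield O(cease_operations).
No premise or chain of K-axiom applications forces O(cease_operations), and none forces O(not cease_operations). So cease_operations is neither obligatory nor forbidden under these norms.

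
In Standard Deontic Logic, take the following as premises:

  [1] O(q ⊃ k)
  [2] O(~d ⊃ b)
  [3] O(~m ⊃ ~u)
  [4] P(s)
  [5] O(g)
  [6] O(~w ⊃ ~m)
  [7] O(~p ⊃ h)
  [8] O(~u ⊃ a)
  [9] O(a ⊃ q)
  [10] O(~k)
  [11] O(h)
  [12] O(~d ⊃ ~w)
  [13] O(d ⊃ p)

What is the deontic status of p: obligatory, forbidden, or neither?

From premise 10 we have O(~k).
Premise 1 is O(q ⊃ k); contrapositively O(~k ⊃ ~q). Since O(~k) holds, K gives O(~q).
The contrapositive of premise 9 (O(a ⊃ q)) is O(~q ⊃ ~a), and O(~q) is already established, so O(~a).
Premise 8 is O(~u ⊃ a); contrapositively O(~a ⊃ u). Since O(~a) holds, K gives O(u).
Premise 3 is O(~m ⊃ ~u); contrapositively O(u ⊃ m). Since O(u) holds, K gives O(m).
The contrapositive of premise 6 (O(~w ⊃ ~m)) is O(m ⊃ w), and O(m) is already established, so O(w).
Premise 12, O(~d ⊃ ~w), contraposes to O(w ⊃ d); with O(w) we get O(d).
With premise 13, O(d ⊃ p), the K-axiom yields O(p).
Premises 2, 4, 5, 7, 11 do not contribute to this derivation.
Hence p is obligatory.

Obligatory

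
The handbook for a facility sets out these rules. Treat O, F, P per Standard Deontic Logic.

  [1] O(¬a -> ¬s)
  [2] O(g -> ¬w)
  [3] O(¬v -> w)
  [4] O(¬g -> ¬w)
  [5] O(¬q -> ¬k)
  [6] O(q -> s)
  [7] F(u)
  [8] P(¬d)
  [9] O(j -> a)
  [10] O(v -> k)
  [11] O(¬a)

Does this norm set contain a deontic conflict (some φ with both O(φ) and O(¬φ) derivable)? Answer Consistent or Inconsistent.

Premises 4 and 2 are O(¬g -> ¬w) and O(g -> ¬w); every ideal world satisfies ¬g or g, so in either case ¬w holds — hence O(¬w).
The contrapositive of premise 3 (O(¬v -> w)) is O(¬w -> v), and O(¬w) is already established, so O(v).
From O(v) and premise 10, O(v -> k), we obtain O(k).
The contrapositive of premise 5 (O(¬q -> ¬k)) is O(k -> q), and O(k) is already established, so O(q).
From O(q) and premise 6, O(q -> s), we obtain O(s).
The contrapositive of premise 1 (O(¬a -> ¬s)) is O(s -> a), and O(s) is already established, so O(a).
But premise 11 directly asserts O(¬a).
We now have both O(a) and O(¬a) — a is simultaneously obligatory and forbidden, violating the D-axiom.

Inconsistent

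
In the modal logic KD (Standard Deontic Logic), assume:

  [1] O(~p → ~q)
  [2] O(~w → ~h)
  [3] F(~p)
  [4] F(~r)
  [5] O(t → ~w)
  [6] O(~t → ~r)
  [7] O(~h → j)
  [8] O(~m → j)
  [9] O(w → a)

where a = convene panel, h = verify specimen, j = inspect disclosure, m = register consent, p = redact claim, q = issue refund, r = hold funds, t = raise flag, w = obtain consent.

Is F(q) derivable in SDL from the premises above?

No

Premise 1 is O(~p → ~q), but O(~p) is not derivable from the premises, so it does not yield O(~q).
No other premise forces O(~q). An ideal world satisfying every premise can still have q true, so F(q) is not derivable.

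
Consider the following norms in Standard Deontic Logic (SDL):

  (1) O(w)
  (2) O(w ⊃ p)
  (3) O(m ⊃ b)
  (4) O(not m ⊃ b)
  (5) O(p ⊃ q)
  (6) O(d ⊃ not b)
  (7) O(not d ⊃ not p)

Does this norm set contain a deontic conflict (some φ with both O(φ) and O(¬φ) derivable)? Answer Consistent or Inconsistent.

Inconsistent

Premises 4 and 3 cover both cases: O(not m ⊃ b) and O(m ⊃ b). Since not m ∨ m is a tautology, O(b) follows.
The contrapositive of premise 6 (O(d ⊃ not b)) is O(b ⊃ not d), and O(b) is already established, so O(not d).
From O(not d) and premise 7, O(not d ⊃ not p), we obtain O(not p).
The contrapositive of premise 2 (O(w ⊃ p)) is O(not p ⊃ not w), and O(not p) is already established, so O(not w).
However, premise 1 gives O(w).
We now have both O(not w) and O(w) — w is simultaneously obligatory and forbidden, violating the D-axiom.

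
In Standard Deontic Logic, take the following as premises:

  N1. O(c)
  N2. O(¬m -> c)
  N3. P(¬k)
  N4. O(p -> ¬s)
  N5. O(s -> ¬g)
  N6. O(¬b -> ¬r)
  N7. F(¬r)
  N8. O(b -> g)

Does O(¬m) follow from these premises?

No

Premise 2 is O(¬m -> c); even if O(c) held, inferring O(¬m) would be affirming the consequent — invalid.
No other premise forces O(¬m). An ideal world satisfying every premise can still have ¬m false, so O(¬m) is not derivable.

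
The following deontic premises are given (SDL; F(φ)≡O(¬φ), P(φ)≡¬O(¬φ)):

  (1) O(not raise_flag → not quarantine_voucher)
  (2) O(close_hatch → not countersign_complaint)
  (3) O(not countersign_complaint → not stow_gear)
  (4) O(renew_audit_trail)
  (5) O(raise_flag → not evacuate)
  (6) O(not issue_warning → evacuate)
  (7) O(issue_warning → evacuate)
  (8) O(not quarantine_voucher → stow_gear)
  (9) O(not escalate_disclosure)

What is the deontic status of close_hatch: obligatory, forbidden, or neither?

Forbidden

Premises 7 and 6 cover both cases: O(issue_warning → evacuate) and O(not issue_warning → evacuate). Since issue_warning ∨ not issue_warning is a tautology, O(evacuate) follows.
Premise 5 is O(raise_flag → not evacuate); contrapositively O(evacuate → not raise_flag). Since O(evacuate) holds, K gives O(not raise_flag).
From O(not raise_flag) and premise 1, O(not raise_flag → not quarantine_voucher), we obtain O(not quarantine_voucher).
From O(not quarantine_voucher) and premise 8, O(not quarantine_voucher → stow_gear), we obtain O(stow_gear).
Premise 3, O(not countersign_complaint → not stow_gear), contraposes to O(stow_gear → countersign_complaint); with O(stow_gear) we get O(countersign_complaint).
Premise 2 is O(close_hatch → not countersign_complaint); contrapositively O(countersign_complaint → not close_hatch). Since O(countersign_complaint) holds, K gives O(not close_hatch).
Premises 4, 9 do not contribute to this derivation.
Thus O(not close_hatch), which is F(close_hatch): close_hatch is forbidden.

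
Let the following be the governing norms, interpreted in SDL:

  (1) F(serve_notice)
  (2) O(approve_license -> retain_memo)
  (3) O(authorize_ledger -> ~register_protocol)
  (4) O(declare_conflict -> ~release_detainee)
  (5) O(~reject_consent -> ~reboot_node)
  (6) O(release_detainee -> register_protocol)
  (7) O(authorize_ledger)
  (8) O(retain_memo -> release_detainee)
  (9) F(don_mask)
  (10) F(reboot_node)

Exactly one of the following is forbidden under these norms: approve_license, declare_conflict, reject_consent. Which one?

Premise 7 gives O(authorize_ledger).
With premise 3, O(authorize_ledger -> ~register_protocol), the K-axiom yields O(~register_protocol).
Premise 6, O(release_detainee -> register_protocol), contraposes to O(~register_protocol -> ~release_detainee); with O(~register_protocol) we get O(~release_detainee).
The contrapositive of premise 8 (O(retain_memo -> release_detainee)) is O(~release_detainee -> ~retain_memo), and O(~release_detainee) is already established, so O(~retain_memo).
Premise 2, O(approve_license -> retain_memo), contraposes to O(~retain_memo -> ~approve_license); with O(~retain_memo) we get O(~approve_license).
So O(~approve_license) holds, i.e. approve_license is forbidden. None of the other listed options is forbidden under the premises.

approve_license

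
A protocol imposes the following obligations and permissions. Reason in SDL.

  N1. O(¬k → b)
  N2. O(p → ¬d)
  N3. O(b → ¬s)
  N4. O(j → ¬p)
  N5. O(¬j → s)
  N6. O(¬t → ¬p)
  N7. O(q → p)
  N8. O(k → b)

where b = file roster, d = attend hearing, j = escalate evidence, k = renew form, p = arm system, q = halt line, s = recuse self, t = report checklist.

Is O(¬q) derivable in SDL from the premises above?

Premises 1 and 8 are O(¬k → b) and O(k → b); every ideal world satisfies ¬k or k, so in either case b holds — hence O(b).
Premise 3 is O(b → ¬s); since O(b), deontic closure gives O(¬s).
Premise 5, O(¬j → s), contraposes to O(¬s → j); with O(¬s) we get O(j).
Applying K to premise 4 (O(j → ¬p)) and O(j) yields O(¬p).
The contrapositive of premise 7 (O(q → p)) is O(¬p → ¬q), and O(¬p) is already established, so O(¬q).
Premises 2, 6 do not contribute to this derivation.
So O(¬q) follows.

Yes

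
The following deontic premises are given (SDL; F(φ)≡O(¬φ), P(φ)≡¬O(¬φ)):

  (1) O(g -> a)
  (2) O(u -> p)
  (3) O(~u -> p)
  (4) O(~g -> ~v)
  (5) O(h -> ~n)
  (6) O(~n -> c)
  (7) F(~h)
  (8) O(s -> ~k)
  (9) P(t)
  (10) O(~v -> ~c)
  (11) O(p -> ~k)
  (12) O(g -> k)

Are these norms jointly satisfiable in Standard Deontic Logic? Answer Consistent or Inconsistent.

Premises 3 and 2 are O(~u -> p) and O(u -> p); every ideal world satisfies ~u or u, so in either case p holds — hence O(p).
Premise 11 is O(p -> ~k); since O(p), deontic closure gives O(~k).
Premise 12 is O(g -> k); contrapositively O(~k -> ~g). Since O(~k) holds, K gives O(~g).
Applying K to premise 4 (O(~g -> ~v)) and O(~g) yields O(~v).
Premise 10 is O(~v -> ~c); since O(~v), deontic closure gives O(~c).
Premise 6 is O(~n -> c); contrapositively O(~c -> n). Since O(~c) holds, K gives O(n).
The contrapositive of premise 5 (O(h -> ~n)) is O(n -> ~h), and O(n) is already established, so O(~h).
However, F(~h) at premise 7 amounts to O(h).
We now have both O(~h) and O(h) — h is simultaneously obligatory and forbidden, violating the D-axiom.

Inconsistent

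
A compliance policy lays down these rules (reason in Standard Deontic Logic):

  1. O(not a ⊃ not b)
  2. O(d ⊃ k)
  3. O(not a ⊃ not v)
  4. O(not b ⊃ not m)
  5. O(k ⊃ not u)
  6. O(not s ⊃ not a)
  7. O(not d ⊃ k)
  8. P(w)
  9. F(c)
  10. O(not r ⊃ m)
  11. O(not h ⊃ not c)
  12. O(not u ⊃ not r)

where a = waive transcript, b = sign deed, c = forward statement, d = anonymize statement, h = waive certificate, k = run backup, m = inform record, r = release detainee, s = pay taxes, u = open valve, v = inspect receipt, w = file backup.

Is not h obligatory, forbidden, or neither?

Premise 11 is O(not h ⊃ not c); even if O(not c) held, inferring O(not h) would be affirming the consequent — invalid.
No premise or chain of K-axiom applications forces O(not h), and none forces O(h). So not h is neither obligatory nor forbidden under these norms.

Neither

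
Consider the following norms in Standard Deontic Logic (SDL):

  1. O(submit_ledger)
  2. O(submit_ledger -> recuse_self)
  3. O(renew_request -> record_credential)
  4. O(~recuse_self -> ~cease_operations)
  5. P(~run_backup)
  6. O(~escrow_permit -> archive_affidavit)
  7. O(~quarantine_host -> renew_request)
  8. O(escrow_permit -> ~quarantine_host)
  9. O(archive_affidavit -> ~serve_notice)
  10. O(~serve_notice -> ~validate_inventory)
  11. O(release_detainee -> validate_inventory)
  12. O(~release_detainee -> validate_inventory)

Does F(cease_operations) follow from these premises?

Premise 4 is O(~recuse_self -> ~cease_operations), but O(~recuse_self) is not derivable from the premises, so it does not yield O(~cease_operations).
No other premise forces O(~cease_operations). An ideal world satisfying every premise can still have cease_operations true, so F(cease_operations) is not derivable.

No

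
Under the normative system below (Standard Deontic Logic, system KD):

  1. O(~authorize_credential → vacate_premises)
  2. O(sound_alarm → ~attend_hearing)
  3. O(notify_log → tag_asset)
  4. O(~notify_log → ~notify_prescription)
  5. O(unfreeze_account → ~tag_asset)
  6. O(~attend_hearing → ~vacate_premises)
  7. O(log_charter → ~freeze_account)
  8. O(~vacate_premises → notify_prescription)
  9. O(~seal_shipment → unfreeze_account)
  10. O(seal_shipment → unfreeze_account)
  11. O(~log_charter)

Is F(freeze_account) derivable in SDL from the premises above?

Premise 7 is O(log_charter → ~freeze_account), but O(log_charter) is not derivable from the premises, so it does not yield O(~freeze_account).
No other premise forces O(~freeze_account). An ideal world satisfying every premise can still have freeze_account true, so F(freeze_account) is not derivable.

No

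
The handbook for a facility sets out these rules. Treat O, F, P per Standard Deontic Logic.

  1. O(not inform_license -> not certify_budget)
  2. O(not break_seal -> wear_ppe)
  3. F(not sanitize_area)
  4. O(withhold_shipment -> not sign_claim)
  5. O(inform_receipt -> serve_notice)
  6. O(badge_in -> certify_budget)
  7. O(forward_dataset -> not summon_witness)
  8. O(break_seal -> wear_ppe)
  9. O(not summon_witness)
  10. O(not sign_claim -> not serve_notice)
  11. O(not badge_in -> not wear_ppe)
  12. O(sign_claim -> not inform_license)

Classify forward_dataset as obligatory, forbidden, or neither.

Neither

Premise 7 is O(forward_dataset -> not summon_witness); even if O(not summon_witness) held, inferring O(forward_dataset) would be affirming the consequent — invalid.
No premise or chain of K-axiom applications forces O(forward_dataset), and none forces O(not forward_dataset). So forward_dataset is neither obligatory nor forbidden under these norms.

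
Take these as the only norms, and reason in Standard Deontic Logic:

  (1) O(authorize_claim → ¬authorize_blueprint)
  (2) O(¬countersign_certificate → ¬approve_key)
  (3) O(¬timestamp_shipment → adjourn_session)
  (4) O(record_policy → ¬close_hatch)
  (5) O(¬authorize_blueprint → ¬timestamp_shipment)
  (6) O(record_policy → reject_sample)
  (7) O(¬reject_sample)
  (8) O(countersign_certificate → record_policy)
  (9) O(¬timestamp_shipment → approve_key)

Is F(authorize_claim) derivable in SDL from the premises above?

Yes

Premise 7 gives O(¬reject_sample).
The contrapositive of premise 6 (O(record_policy → reject_sample)) is O(¬reject_sample → ¬record_policy), and O(¬reject_sample) is already established, so O(¬record_policy).
Premise 8, O(countersign_certificate → record_policy), contraposes to O(¬record_policy → ¬countersign_certificate); with O(¬record_policy) we get O(¬countersign_certificate).
Premise 2 is O(¬countersign_certificate → ¬approve_key); since O(¬countersign_certificate), deontic closure gives O(¬approve_key).
The contrapositive of premise 9 (O(¬timestamp_shipment → approve_key)) is O(¬approve_key → timestamp_shipment), and O(¬approve_key) is already established, so O(timestamp_shipment).
Premise 5 is O(¬authorize_blueprint → ¬timestamp_shipment); contrapositively O(timestamp_shipment → authorize_blueprint). Since O(timestamp_shipment) holds, K gives O(authorize_blueprint).
The contrapositive of premise 1 (O(authorize_claim → ¬authorize_blueprint)) is O(authorize_blueprint → ¬authorize_claim), and O(authorize_blueprint) is already established, so O(¬authorize_claim).
Premises 3, 4 do not contribute to this derivation.
So O(¬authorize_claim) holds, i.e. F(authorize_claim). The claim follows.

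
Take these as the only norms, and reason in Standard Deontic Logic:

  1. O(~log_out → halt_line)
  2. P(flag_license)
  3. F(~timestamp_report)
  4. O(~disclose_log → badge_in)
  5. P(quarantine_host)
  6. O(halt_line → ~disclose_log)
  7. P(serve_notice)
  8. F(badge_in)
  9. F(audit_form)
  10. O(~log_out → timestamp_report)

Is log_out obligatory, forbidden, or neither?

Premise 8 is F(badge_in), i.e. O(~badge_in).
The contrapositive of premise 4 (O(~disclose_log → badge_in)) is O(~badge_in → disclose_log), and O(~badge_in) is already established, so O(disclose_log).
Premise 6, O(halt_line → ~disclose_log), contraposes to O(disclose_log → ~halt_line); with O(disclose_log) we get O(~halt_line).
The contrapositive of premise 1 (O(~log_out → halt_line)) is O(~halt_line → log_out), and O(~halt_line) is already established, so O(log_out).
Premises 2, 3, 5, 7, 9, 10 do not contribute to this derivation.
Hence log_out is obligatory.

Obligatory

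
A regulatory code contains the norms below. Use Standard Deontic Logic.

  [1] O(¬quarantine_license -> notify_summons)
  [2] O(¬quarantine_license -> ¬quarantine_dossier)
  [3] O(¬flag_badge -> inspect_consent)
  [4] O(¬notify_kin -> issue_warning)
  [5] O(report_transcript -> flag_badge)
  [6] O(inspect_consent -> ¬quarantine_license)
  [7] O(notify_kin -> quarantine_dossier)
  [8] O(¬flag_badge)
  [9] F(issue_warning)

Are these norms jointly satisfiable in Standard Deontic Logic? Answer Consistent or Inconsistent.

Inconsistent

F(issue_warning) at premise 9 means O(¬issue_warning).
Premise 4 is O(¬notify_kin -> issue_warning); contrapositively O(¬issue_warning -> notify_kin). Since O(¬issue_warning) holds, K gives O(notify_kin).
From O(notify_kin) and premise 7, O(notify_kin -> quarantine_dossier), we obtain O(quarantine_dossier).
The contrapositive of premise 2 (O(¬quarantine_license -> ¬quarantine_dossier)) is O(quarantine_dossier -> quarantine_license), and O(quarantine_dossier) is already established, so O(quarantine_license).
Premise 6 is O(inspect_consent -> ¬quarantine_license); contrapositively O(quarantine_license -> ¬inspect_consent). Since O(quarantine_license) holds, K gives O(¬inspect_consent).
Premise 3 is O(¬flag_badge -> inspect_consent); contrapositively O(¬inspect_consent -> flag_badge). Since O(¬inspect_consent) holds, K gives O(flag_badge).
Yet premise 8 states O(¬flag_badge).
We now have both O(flag_badge) and O(¬flag_badge) — flag_badge is simultaneously obligatory and forbidden, violating the D-axiom.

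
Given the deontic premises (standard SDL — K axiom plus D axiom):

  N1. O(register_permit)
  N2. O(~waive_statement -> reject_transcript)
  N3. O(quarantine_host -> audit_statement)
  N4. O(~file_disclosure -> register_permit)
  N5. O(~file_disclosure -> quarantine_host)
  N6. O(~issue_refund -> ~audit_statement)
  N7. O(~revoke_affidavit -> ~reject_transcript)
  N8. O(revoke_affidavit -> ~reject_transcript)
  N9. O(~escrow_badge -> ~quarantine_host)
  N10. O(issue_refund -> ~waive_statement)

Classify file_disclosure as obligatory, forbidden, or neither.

Premises 8 and 7 cover both cases: O(revoke_affidavit -> ~reject_transcript) and O(~revoke_affidavit -> ~reject_transcript). Since revoke_affidavit ∨ ~revoke_affidavit is a tautology, O(~reject_transcript) follows.
The contrapositive of premise 2 (O(~waive_statement -> reject_transcript)) is O(~reject_transcript -> waive_statement), and O(~reject_transcript) is already established, so O(waive_statement).
Premise 10 is O(issue_refund -> ~waive_statement); contrapositively O(waive_statement -> ~issue_refund). Since O(waive_statement) holds, K gives O(~issue_refund).
With premise 6, O(~issue_refund -> ~audit_statement), the K-axiom yields O(~audit_statement).
Premise 3, O(quarantine_host -> audit_statement), contraposes to O(~audit_statement -> ~quarantine_host); with O(~audit_statement) we get O(~quarantine_host).
The contrapositive of premise 5 (O(~file_disclosure -> quarantine_host)) is O(~quarantine_host -> file_disclosure), and O(~quarantine_host) is already established, so O(file_disclosure).
Premises 1, 4, 9 do not contribute to this derivation.
Hence file_disclosure is obligatory.

Obligatory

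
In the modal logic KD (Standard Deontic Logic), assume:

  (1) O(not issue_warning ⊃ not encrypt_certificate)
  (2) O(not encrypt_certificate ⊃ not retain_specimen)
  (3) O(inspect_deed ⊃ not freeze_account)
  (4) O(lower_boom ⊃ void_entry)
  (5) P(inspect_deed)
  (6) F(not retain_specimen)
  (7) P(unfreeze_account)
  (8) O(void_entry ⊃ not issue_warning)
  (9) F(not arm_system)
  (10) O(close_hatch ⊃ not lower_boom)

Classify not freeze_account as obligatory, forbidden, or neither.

Premise 3 is O(inspect_deed ⊃ not freeze_account), but O(inspect_deed) is not derivable from the premises (the permission P(inspect_deed) asserts only not O(not inspect_deed), not O(inspect_deed)), so it does not yield O(not freeze_account).
No premise or chain of K-axiom applications forces O(not freeze_account), and none forces O(freeze_account). So not freeze_account is neither obligatory nor forbidden under these norms.

Neither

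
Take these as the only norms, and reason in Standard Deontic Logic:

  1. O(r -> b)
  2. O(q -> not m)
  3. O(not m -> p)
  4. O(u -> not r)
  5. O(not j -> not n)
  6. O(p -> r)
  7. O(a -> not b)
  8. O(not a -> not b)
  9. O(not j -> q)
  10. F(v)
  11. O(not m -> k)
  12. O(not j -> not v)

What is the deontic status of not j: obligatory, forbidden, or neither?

Forbidden

Premises 8 and 7 are O(not a -> not b) and O(a -> not b); every ideal world satisfies not a or a, so in either case not b holds — hence O(not b).
Premise 1, O(r -> b), contraposes to O(not b -> not r); with O(not b) we get O(not r).
Premise 6, O(p -> r), contraposes to O(not r -> not p); with O(not r) we get O(not p).
The contrapositive of premise 3 (O(not m -> p)) is O(not p -> m), and O(not p) is already established, so O(m).
Premise 2 is O(q -> not m); contrapositively O(m -> not q). Since O(m) holds, K gives O(not q).
Premise 9, O(not j -> q), contraposes to O(not q -> j); with O(not q) we get O(j).
Premises 4, 5, 10, 11, 12 do not contribute to this derivation.
Thus O(j), which is F(not j): not j is forbidden.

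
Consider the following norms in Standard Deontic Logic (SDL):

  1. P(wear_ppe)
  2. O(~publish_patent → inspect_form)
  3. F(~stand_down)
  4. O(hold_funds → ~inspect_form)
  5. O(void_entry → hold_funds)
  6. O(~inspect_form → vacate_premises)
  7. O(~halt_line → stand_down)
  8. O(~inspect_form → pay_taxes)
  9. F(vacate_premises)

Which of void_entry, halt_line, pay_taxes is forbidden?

void_entry

F(vacate_premises) at premise 9 means O(~vacate_premises).
Premise 6 is O(~inspect_form → vacate_premises); contrapositively O(~vacate_premises → inspect_form). Since O(~vacate_premises) holds, K gives O(inspect_form).
Premise 4 is O(hold_funds → ~inspect_form); contrapositively O(inspect_form → ~hold_funds). Since O(inspect_form) holds, K gives O(~hold_funds).
The contrapositive of premise 5 (O(void_entry → hold_funds)) is O(~hold_funds → ~void_entry), and O(~hold_funds) is already established, so O(~void_entry).
So O(~void_entry) holds, i.e. void_entry is forbidden. None of the other listed options is forbidden under the premises.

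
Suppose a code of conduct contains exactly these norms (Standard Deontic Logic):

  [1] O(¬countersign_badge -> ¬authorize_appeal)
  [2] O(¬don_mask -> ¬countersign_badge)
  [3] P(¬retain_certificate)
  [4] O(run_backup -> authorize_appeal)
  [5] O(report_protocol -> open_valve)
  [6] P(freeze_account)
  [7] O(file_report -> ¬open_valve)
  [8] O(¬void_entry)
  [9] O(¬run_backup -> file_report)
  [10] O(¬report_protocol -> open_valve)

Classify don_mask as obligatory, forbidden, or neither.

By case analysis on ¬report_protocol: premise 10 gives O(¬report_protocol -> open_valve) and premise 5 gives O(report_protocol -> open_valve), so O(open_valve) either way.
The contrapositive of premise 7 (O(file_report -> ¬open_valve)) is O(open_valve -> ¬file_report), and O(open_valve) is already established, so O(¬file_report).
The contrapositive of premise 9 (O(¬run_backup -> file_report)) is O(¬file_report -> run_backup), and O(¬file_report) is already established, so O(run_backup).
With premise 4, O(run_backup -> authorize_appeal), the K-axiom yields O(authorize_appeal).
Premise 1 is O(¬countersign_badge -> ¬authorize_appeal); contrapositively O(authorize_appeal -> countersign_badge). Since O(authorize_appeal) holds, K gives O(countersign_badge).
Premise 2 is O(¬don_mask -> ¬countersign_badge); contrapositively O(countersign_badge -> don_mask). Since O(countersign_badge) holds, K gives O(don_mask).
Premises 3, 6, 8 do not contribute to this derivation.
Hence don_mask is obligatory.

Obligatory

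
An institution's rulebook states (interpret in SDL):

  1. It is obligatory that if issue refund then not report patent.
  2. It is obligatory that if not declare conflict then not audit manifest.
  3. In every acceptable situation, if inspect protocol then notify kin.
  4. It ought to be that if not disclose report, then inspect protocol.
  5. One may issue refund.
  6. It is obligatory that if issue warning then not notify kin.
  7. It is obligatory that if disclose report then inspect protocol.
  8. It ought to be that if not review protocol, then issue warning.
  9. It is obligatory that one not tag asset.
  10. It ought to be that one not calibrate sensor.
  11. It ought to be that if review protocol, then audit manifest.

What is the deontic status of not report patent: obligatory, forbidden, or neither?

Neither

Premise 1 is O(issue_refund → ¬report_patent), but O(issue_refund) is not derivable from the premises (the permission P(issue_refund) asserts only ¬O(¬issue_refund), not O(issue_refund)), so it does not yield O(¬report_patent).
No premise or chain of K-axiom applications forces O(¬report_patent), and none forces O(report_patent). So ¬report_patent is neither obligatory nor forbidden under these norms.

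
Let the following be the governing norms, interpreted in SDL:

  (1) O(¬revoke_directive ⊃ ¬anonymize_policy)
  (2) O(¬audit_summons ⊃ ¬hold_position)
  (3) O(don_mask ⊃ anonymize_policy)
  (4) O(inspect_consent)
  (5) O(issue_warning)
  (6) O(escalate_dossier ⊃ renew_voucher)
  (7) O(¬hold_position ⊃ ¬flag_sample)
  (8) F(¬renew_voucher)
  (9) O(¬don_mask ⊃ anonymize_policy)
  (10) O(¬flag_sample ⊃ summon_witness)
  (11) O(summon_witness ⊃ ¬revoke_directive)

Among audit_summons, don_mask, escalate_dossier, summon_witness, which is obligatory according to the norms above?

audit_summons

Premises 9 and 3 are O(¬don_mask ⊃ anonymize_policy) and O(don_mask ⊃ anonymize_policy); every ideal world satisfies ¬don_mask or don_mask, so in either case anonymize_policy holds — hence O(anonymize_policy).
Premise 1, O(¬revoke_directive ⊃ ¬anonymize_policy), contraposes to O(anonymize_policy ⊃ revoke_directive); with O(anonymize_policy) we get O(revoke_directive).
Premise 11, O(summon_witness ⊃ ¬revoke_directive), contraposes to O(revoke_directive ⊃ ¬summon_witness); with O(revoke_directive) we get O(¬summon_witness).
Premise 10, O(¬flag_sample ⊃ summon_witness), contraposes to O(¬summon_witness ⊃ flag_sample); with O(¬summon_witness) we get O(flag_sample).
Premise 7 is O(¬hold_position ⊃ ¬flag_sample); contrapositively O(flag_sample ⊃ hold_position). Since O(flag_sample) holds, K gives O(hold_position).
Premise 2 is O(¬audit_summons ⊃ ¬hold_position); contrapositively O(hold_position ⊃ audit_summons). Since O(hold_position) holds, K gives O(audit_summons).
So O(audit_summons) holds — audit_summons is obligatory. None of the other listed options is made obligatory by any chain of premises.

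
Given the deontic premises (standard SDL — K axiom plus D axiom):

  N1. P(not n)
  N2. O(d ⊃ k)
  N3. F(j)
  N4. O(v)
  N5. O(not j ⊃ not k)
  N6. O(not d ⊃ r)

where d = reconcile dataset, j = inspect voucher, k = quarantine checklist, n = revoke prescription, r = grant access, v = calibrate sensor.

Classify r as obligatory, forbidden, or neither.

Obligatory

Premise 3, F(j), is equivalent to O(not j).
With premise 5, O(not j ⊃ not k), the K-axiom yields O(not k).
Premise 2 is O(d ⊃ k); contrapositively O(not k ⊃ not d). Since O(not k) holds, K gives O(not d).
From O(not d) and premise 6, O(not d ⊃ r), we obtain O(r).
Premises 1, 4 do not contribute to this derivation.
Hence r is obligatory.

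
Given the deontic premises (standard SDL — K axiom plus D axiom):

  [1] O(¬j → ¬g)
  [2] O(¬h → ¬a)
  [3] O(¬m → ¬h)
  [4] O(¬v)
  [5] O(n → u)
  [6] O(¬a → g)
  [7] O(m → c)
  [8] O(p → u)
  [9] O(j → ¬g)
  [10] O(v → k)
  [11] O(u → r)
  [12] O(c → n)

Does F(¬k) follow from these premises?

No

Premise 10 is O(v → k), but O(v) is not derivable from the premises, so it does not yield O(k).
No other premise forces O(k). An ideal world satisfying every premise can still have ¬k true, so F(¬k) is not derivable.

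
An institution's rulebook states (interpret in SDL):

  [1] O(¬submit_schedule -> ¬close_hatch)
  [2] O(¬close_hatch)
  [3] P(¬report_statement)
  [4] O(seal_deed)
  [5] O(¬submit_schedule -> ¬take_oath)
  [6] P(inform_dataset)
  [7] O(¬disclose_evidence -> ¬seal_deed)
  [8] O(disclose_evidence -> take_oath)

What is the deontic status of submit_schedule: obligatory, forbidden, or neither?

From premise 4 we have O(seal_deed).
The contrapositive of premise 7 (O(¬disclose_evidence -> ¬seal_deed)) is O(seal_deed -> disclose_evidence), and O(seal_deed) is already established, so O(disclose_evidence).
Applying K to premise 8 (O(disclose_evidence -> take_oath)) and O(disclose_evidence) yields O(take_oath).
The contrapositive of premise 5 (O(¬submit_schedule -> ¬take_oath)) is O(take_oath -> submit_schedule), and O(take_oath) is already established, so O(submit_schedule).
Premises 1, 2, 3, 6 do not contribute to this derivation.
Hence submit_schedule is obligatory.

Obligatory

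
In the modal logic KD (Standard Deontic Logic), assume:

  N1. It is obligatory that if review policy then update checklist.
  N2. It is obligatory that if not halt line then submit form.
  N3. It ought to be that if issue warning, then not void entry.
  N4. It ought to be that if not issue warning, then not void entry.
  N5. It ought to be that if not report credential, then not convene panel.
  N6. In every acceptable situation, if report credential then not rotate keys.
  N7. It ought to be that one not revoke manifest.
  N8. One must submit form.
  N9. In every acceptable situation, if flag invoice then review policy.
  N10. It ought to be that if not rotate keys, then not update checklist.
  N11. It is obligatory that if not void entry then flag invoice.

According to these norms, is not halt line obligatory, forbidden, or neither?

Premise 2 is O(¬halt_line → submit_form); even if O(submit_form) held, inferring O(¬halt_line) would be affirming the consequent — invalid.
No premise or chain of K-axiom applications forces O(¬halt_line), and none forces O(halt_line). So ¬halt_line is neither obligatory nor forbidden under these norms.

Neither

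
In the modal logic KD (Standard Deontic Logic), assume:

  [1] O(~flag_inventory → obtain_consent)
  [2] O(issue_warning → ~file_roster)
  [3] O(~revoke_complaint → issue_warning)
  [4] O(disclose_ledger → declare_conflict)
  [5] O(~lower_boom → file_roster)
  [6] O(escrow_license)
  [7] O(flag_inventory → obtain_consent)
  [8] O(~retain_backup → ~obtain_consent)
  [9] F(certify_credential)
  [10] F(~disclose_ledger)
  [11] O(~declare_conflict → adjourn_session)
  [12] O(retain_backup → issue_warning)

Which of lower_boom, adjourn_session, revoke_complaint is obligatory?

Premises 1 and 7 cover both cases: O(~flag_inventory → obtain_consent) and O(flag_inventory → obtain_consent). Since ~flag_inventory ∨ flag_inventory is a tautology, O(obtain_consent) follows.
Premise 8, O(~retain_backup → ~obtain_consent), contraposes to O(obtain_consent → retain_backup); with O(obtain_consent) we get O(retain_backup).
From O(retain_backup) and premise 12, O(retain_backup → issue_warning), we obtain O(issue_warning).
Premise 2 is O(issue_warning → ~file_roster); since O(issue_warning), deontic closure gives O(~file_roster).
Premise 5, O(~lower_boom → file_roster), contraposes to O(~file_roster → lower_boom); with O(~file_roster) we get O(lower_boom).
So O(lower_boom) holds — lower_boom is obligatory. None of the other listed options is made obligatory by any chain of premises.

lower_boom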